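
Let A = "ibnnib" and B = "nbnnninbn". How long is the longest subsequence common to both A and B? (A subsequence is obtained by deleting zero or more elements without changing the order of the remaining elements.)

5

Backtracking the LCS table gives one alignment: b (A2,B2) → n (A3,B4) → n (A4,B5) → i (A5,B6) → b (A6,B8).
So the longest common subsequence has length 5.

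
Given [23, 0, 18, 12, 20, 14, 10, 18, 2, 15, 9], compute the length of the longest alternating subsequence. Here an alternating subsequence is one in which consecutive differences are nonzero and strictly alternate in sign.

A longest alternating subsequence is 23, 0, 18, 12, 20, 14, 18, 2, 15, 9 (positions 1,2,3,4,5,6,8,9,10,11); its 9 consecutive differences strictly alternate in sign, and length 10 is optimal.

10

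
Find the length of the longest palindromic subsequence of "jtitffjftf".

One longest palindromic subsequence is ffjff (positions 5,6,7,8,10); it reads the same forward and backward, and the interval DP gives dp[1][10] = 5.

5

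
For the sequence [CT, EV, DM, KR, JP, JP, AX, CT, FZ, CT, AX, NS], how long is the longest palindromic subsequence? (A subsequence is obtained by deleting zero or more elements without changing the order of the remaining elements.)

5

One longest palindromic subsequence is AX CT FZ CT AX (positions 7,8,9,10,11); it reads the same forward and backward, and the interval DP gives dp[1][12] = 5.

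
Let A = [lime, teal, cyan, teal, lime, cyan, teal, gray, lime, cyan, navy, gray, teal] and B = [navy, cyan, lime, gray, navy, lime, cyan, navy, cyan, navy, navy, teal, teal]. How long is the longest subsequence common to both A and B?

7

A longest common subsequence is cyan, lime, gray, lime, cyan, navy, teal (length 7); the LCS DP confirms no longer common subsequence exists.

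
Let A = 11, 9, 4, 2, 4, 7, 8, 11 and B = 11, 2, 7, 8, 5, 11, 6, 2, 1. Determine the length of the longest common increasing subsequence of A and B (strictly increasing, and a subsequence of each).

For each value that appears in both, track the longest common increasing run ending there.
The best achievable length is 4; one witness is 2, 7, 8, 11 (A-positions 4,6,7,8, B-positions 2,3,4,6).

4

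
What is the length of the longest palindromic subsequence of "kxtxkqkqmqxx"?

Using dp[i][j] = 2 + dp[i+1][j−1] if the ends match, else max(dp[i+1][j], dp[i][j−1]):
dp[1][12] = 7. A witness is xxqmqxx at positions 2,4,6,9,10,11,12.

7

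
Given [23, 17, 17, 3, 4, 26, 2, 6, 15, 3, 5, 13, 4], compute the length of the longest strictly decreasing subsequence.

5

Let dp[i] be the longest decreasing subsequence ending at position i. Then dp = [1, 2, 2, 3, 3, 1, 4, 3, 3, 4, 4, 4, 5].
The maximum is 5; one witness is 23, 17, 6, 5, 4 at positions 1,2,8,11,13.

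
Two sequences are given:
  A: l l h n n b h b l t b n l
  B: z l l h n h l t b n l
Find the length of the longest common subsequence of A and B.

A longest common subsequence is llhnhltbnl (length 10); the LCS DP confirms no longer common subsequence exists.

10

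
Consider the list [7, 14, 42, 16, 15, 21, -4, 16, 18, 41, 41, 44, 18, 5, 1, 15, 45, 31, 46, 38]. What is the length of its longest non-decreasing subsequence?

Scanning left to right, the best length ending at each element is: 7→1, 14→2, 42→3, 16→3, 15→3, 21→4, -4→1, 16→4, 18→5, 41→6, 41→7, 44→8, 18→6, 5→2, 1→2, 15→4, 45→9, 31→7, 46→10, 38→8.
So the longest non-decreasing subsequence has length 10, e.g. 7, 14, 16, 16, 18, 41, 41, 44, 45, 46.

10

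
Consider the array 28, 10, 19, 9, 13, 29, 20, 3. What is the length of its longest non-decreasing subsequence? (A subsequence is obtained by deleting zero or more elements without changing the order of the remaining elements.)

3

One longest non-decreasing subsequence is 10, 19, 29 (positions 2,3,6), of length 3; no longer one exists.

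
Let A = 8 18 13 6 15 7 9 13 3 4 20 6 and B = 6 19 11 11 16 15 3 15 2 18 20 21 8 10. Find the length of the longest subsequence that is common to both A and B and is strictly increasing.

3

For each value that appears in both, track the longest common increasing run ending there.
The best achievable length is 3; one witness is 6, 15, 20 (A-positions 4,5,11, B-positions 1,6,11).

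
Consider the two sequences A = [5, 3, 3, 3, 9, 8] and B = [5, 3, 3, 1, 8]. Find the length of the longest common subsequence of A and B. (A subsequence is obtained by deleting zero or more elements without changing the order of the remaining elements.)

4

A longest common subsequence is 5, 3, 3, 8 (length 4); the LCS DP confirms no longer common subsequence exists.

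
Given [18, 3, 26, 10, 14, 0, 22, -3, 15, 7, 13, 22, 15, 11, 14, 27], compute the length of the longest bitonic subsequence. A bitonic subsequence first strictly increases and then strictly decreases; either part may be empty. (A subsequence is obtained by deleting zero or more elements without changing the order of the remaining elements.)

7

Let inc[i] be the LIS ending at i and dec[i] the longest strictly decreasing subsequence starting at i. inc = [1, 1, 2, 2, 3, 1, 4, 1, 4, 2, 3, 5, 4, 3, 4, 6], dec = [4, 3, 5, 3, 3, 2, 4, 1, 3, 1, 2, 3, 2, 1, 1, 1].
max_i inc[i]+dec[i]−1 = 7, with one witness 3, 10, 14, 22, 15, 13, 11.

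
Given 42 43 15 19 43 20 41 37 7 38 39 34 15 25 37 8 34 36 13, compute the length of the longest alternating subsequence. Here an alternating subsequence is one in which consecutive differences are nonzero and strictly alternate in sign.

13

Track the best alternating length ending on an up-step vs a down-step at each position: up/down = 1/1, 2/1, 1/3, 4/3, 4/1, 4/5, 6/5, 6/7, 1/7, 8/7, 8/7, 8/9, 8/9, 10/9, 10/9, 8/11, 12/11, 12/11, 12/13.
The maximum over both is 13; one such subsequence is 42, 43, 15, 43, 20, 41, 37, 38, 15, 25, 8, 34, 13.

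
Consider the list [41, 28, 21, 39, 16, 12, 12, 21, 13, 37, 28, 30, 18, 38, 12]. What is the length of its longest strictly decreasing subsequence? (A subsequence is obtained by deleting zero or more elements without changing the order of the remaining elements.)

6

Let dp[i] be the longest decreasing subsequence ending at position i. Then dp = [1, 2, 3, 2, 4, 5, 5, 3, 5, 3, 4, 4, 5, 3, 6].
The maximum is 6; one witness is 41, 28, 21, 16, 13, 12 at positions 1,2,3,5,9,15.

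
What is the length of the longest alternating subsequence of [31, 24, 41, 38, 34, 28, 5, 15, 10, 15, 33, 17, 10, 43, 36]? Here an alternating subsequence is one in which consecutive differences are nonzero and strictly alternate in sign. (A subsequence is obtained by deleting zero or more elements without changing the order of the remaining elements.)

A longest alternating subsequence is 31, 24, 41, 5, 15, 10, 33, 17, 43, 36 (positions 1,2,3,7,8,9,11,12,14,15); its 9 consecutive differences strictly alternate in sign, and length 10 is optimal.

10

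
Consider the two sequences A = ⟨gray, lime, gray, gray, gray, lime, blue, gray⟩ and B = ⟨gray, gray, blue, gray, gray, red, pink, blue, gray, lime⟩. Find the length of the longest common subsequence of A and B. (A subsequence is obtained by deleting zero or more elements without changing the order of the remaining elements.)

Backtracking the LCS table gives one alignment: gray (A1,B1) → gray (A3,B2) → gray (A4,B4) → gray (A5,B5) → blue (A7,B8) → gray (A8,B9).
So the longest common subsequence has length 6.

6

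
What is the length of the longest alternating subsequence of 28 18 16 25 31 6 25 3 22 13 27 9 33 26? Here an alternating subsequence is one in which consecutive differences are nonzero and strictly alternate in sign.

12

Track the best alternating length ending on an up-step vs a down-step at each position: up/down = 1/1, 1/2, 1/2, 3/2, 3/1, 1/4, 5/4, 1/6, 7/6, 7/8, 9/4, 7/10, 11/1, 11/12.
The maximum over both is 12; one such subsequence is 28, 18, 25, 6, 25, 3, 22, 13, 27, 9, 33, 26.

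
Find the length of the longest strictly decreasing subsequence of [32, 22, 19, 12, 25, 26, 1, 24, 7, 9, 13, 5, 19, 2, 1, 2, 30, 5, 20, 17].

Let dp[i] be the longest decreasing subsequence ending at position i. Then dp = [1, 2, 3, 4, 2, 2, 5, 3, 5, 5, 4, 6, 4, 7, 8, 7, 2, 6, 4, 5].
The maximum is 8; one witness is 32, 22, 19, 12, 7, 5, 2, 1 at positions 1,2,3,4,9,12,14,15.

8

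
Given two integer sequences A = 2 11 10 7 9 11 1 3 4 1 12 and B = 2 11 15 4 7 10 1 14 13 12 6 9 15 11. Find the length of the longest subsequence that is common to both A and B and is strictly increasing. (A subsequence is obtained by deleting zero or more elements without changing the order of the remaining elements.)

4

For each value that appears in both, track the longest common increasing run ending there.
The best achievable length is 4; one witness is 2, 7, 9, 11 (A-positions 1,4,5,6, B-positions 1,5,12,14).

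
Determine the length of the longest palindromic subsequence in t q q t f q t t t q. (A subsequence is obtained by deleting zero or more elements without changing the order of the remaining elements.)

One longest palindromic subsequence is qttttq (positions 2,4,7,8,9,10); it reads the same forward and backward, and the interval DP gives dp[1][10] = 6.

6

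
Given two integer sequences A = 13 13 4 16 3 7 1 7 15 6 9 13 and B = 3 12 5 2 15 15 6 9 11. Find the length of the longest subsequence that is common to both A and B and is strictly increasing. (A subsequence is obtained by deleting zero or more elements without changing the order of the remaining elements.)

For each value that appears in both, track the longest common increasing run ending there.
The best achievable length is 3; one witness is 3, 6, 9 (A-positions 5,10,11, B-positions 1,7,8).

3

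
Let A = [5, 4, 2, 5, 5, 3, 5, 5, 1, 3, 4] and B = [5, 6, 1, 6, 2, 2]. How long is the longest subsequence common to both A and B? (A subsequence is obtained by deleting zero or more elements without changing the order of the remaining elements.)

Backtracking the LCS table gives one alignment: 5 (A1,B1) → 2 (A3,B6).
So the longest common subsequence has length 2.

2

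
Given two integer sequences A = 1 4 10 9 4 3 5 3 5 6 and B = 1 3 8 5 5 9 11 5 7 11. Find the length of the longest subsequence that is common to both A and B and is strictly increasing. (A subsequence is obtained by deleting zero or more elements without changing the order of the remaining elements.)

3

For each value that appears in both, track the longest common increasing run ending there.
The best achievable length is 3; one witness is 1, 3, 5 (A-positions 1,6,7, B-positions 1,2,4).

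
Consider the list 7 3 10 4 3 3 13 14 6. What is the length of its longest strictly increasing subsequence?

4

Let dp[i] be the longest increasing subsequence ending at position i. Then dp = [1, 1, 2, 2, 1, 1, 3, 4, 3].
The maximum is 4; one witness is 7, 10, 13, 14 at positions 1,3,7,8.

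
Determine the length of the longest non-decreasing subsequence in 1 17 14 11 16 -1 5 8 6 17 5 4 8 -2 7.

Let dp[i] be the longest non-decreasing subsequence ending at position i. Then dp = [1, 2, 2, 2, 3, 1, 2, 3, 3, 4, 3, 2, 4, 1, 4].
The maximum is 4; one witness is 1, 14, 16, 17 at positions 1,3,5,10.

4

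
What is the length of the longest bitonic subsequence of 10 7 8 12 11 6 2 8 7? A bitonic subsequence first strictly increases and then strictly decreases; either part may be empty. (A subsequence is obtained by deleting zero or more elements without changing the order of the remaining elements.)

One longest bitonic subsequence is 7, 8, 12, 11, 8, 7 (positions 2,3,4,5,8,9): it rises to 12 then falls. Length 6 is optimal.

6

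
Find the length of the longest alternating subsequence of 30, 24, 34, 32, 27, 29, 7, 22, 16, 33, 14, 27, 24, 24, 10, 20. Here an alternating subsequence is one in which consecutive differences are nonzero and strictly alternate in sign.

A longest alternating subsequence is 30, 24, 34, 27, 29, 7, 22, 16, 33, 14, 27, 10, 20 (positions 1,2,3,5,6,7,8,9,10,11,12,15,16); its 12 consecutive differences strictly alternate in sign, and length 13 is optimal.

13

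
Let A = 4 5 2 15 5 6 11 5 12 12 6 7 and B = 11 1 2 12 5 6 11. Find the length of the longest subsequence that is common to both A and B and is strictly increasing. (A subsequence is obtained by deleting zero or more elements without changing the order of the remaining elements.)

A longest common strictly increasing subsequence is 2, 5, 6, 11 (length 4); it appears in order in both A and B, and no longer such subsequence exists.

4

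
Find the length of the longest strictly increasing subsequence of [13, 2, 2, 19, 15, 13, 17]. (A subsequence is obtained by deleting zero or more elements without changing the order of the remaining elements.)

Let dp[i] be the longest increasing subsequence ending at position i. Then dp = [1, 1, 1, 2, 2, 2, 3].
The maximum is 3; one witness is 13, 15, 17 at positions 1,5,7.

3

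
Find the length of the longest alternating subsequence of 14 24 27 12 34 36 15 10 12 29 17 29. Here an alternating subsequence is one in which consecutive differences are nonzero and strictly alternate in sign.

Track the best alternating length ending on an up-step vs a down-step at each position: up/down = 1/1, 2/1, 2/1, 1/3, 4/1, 4/1, 4/5, 1/5, 6/5, 6/5, 6/7, 8/5.
The maximum over both is 8; one such subsequence is 14, 24, 12, 34, 15, 29, 17, 29.

8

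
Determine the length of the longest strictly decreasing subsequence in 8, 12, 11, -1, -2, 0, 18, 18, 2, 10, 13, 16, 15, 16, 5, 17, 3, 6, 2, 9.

6

Let dp[i] be the longest decreasing subsequence ending at position i. Then dp = [1, 1, 2, 3, 4, 3, 1, 1, 3, 3, 2, 2, 3, 2, 4, 2, 5, 4, 6, 4].
The maximum is 6; one witness is 12, 11, 10, 5, 3, 2 at positions 2,3,10,15,17,19.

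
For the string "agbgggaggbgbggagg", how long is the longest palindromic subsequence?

13

One longest palindromic subsequence is ggaggbgbggagg (positions 2,4,7,8,9,10,11,12,13,14,15,16,17); it reads the same forward and backward, and the interval DP gives dp[1][17] = 13.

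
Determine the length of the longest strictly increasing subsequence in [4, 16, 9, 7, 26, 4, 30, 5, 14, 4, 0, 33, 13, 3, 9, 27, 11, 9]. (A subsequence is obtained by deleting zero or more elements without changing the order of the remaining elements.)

One longest increasing subsequence is 4, 16, 26, 30, 33 (positions 1,2,5,7,12), of length 5; no longer one exists.

5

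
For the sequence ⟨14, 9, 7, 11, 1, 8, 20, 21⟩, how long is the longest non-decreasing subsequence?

One longest non-decreasing subsequence is 9, 11, 20, 21 (positions 2,4,7,8), of length 4; no longer one exists.

4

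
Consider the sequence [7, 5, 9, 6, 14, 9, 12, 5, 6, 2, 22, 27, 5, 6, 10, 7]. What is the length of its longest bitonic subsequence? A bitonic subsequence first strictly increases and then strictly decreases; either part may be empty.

8

One longest bitonic subsequence is 5, 6, 9, 12, 22, 27, 10, 7 (positions 2,4,6,7,11,12,15,16): it rises to 27 then falls. Length 8 is optimal.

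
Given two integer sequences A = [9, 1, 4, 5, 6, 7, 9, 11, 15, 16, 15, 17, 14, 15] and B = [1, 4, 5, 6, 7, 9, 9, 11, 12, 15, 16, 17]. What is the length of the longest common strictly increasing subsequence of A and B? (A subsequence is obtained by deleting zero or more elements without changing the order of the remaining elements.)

10

For each value that appears in both, track the longest common increasing run ending there.
The best achievable length is 10; one witness is 1, 4, 5, 6, 7, 9, 11, 15, 16, 17 (A-positions 2,3,4,5,6,7,8,9,10,12, B-positions 1,2,3,4,5,6,8,10,11,12).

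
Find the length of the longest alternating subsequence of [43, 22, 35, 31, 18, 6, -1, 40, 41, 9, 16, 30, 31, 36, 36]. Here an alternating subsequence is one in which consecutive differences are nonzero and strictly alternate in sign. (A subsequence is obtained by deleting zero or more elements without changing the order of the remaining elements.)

A longest alternating subsequence is 43, 22, 35, 31, 40, 9, 16 (positions 1,2,3,4,8,10,11); its 6 consecutive differences strictly alternate in sign, and length 7 is optimal.

7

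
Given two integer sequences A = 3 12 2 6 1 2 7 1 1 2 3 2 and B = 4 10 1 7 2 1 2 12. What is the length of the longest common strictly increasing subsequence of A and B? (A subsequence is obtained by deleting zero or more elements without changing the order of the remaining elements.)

2

A longest common strictly increasing subsequence is 1, 7 (length 2); it appears in order in both A and B, and no longer such subsequence exists.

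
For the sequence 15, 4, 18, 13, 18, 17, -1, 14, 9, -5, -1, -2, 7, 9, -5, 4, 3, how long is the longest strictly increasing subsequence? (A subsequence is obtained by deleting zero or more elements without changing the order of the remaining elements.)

4

Scanning left to right, the best length ending at each element is: 15→1, 4→1, 18→2, 13→2, 18→3, 17→3, -1→1, 14→3, 9→2, -5→1, -1→2, -2→2, 7→3, 9→4, -5→1, 4→3, 3→3.
So the longest increasing subsequence has length 4, e.g. -5, -1, 7, 9.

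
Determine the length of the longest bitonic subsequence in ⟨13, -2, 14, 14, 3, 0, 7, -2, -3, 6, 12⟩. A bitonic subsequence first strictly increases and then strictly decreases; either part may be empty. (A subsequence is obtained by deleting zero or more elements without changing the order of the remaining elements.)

Let inc[i] be the LIS ending at i and dec[i] the longest strictly decreasing subsequence starting at i. inc = [1, 1, 2, 2, 2, 2, 3, 1, 1, 3, 4], dec = [5, 2, 5, 5, 4, 3, 3, 2, 1, 1, 1].
max_i inc[i]+dec[i]−1 = 6, with one witness 13, 14, 3, 0, -2, -3.

6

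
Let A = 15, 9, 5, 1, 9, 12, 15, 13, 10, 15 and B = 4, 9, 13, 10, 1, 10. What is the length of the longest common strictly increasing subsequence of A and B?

2

A longest common strictly increasing subsequence is 9, 13 (length 2); it appears in order in both A and B, and no longer such subsequence exists.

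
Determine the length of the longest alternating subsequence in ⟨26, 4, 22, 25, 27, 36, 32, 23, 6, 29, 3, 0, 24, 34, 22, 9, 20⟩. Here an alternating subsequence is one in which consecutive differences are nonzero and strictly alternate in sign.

9

Track the best alternating length ending on an up-step vs a down-step at each position: up/down = 1/1, 1/2, 3/2, 3/2, 3/1, 3/1, 3/4, 3/4, 3/4, 5/4, 1/6, 1/6, 7/6, 7/4, 7/8, 7/8, 9/8.
The maximum over both is 9; one such subsequence is 26, 4, 25, 23, 29, 3, 24, 9, 20.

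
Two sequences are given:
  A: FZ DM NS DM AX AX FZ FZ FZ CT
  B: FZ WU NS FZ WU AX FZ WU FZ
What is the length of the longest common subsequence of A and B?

5

A longest common subsequence is FZ, NS, AX, FZ, FZ (length 5); the LCS DP confirms no longer common subsequence exists.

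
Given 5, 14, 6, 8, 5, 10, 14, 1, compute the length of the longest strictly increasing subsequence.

Scanning left to right, the best length ending at each element is: 5→1, 14→2, 6→2, 8→3, 5→1, 10→4, 14→5, 1→1.
So the longest increasing subsequence has length 5, e.g. 5, 6, 8, 10, 14.

5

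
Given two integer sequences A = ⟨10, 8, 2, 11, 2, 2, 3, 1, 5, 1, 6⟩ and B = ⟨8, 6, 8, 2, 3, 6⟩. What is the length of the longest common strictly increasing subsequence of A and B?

For each value that appears in both, track the longest common increasing run ending there.
The best achievable length is 3; one witness is 2, 3, 6 (A-positions 3,7,11, B-positions 4,5,6).

3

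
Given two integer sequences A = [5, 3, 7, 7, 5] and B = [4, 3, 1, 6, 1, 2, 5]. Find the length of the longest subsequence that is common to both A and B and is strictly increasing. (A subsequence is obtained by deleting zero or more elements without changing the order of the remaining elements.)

For each value that appears in both, track the longest common increasing run ending there.
The best achievable length is 2; one witness is 3, 5 (A-positions 2,5, B-positions 2,7).

2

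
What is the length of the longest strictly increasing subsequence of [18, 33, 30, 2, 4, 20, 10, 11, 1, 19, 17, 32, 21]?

Let dp[i] be the longest increasing subsequence ending at position i. Then dp = [1, 2, 2, 1, 2, 3, 3, 4, 1, 5, 5, 6, 6].
The maximum is 6; one witness is 2, 4, 10, 11, 19, 32 at positions 4,5,7,8,10,12.

6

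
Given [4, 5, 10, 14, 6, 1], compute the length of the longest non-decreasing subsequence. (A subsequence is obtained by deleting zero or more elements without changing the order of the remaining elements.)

One longest non-decreasing subsequence is 4, 5, 10, 14 (positions 1,2,3,4), of length 4; no longer one exists.

4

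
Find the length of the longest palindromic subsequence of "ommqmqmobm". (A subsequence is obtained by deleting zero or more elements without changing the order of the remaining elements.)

One longest palindromic subsequence is mmqmqmm (positions 2,3,4,5,6,7,10); it reads the same forward and backward, and the interval DP gives dp[1][10] = 7.

7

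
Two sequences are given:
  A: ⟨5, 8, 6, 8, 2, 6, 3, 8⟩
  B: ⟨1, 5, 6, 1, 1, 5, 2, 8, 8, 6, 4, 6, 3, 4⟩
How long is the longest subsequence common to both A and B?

5

A longest common subsequence is 5, 8, 6, 6, 3 (length 5); the LCS DP confirms no longer common subsequence exists.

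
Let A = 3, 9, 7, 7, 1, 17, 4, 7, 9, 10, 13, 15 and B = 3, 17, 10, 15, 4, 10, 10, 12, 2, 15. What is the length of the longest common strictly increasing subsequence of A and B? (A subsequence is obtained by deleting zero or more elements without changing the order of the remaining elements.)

4

For each value that appears in both, track the longest common increasing run ending there.
The best achievable length is 4; one witness is 3, 4, 10, 15 (A-positions 1,7,10,12, B-positions 1,5,6,10).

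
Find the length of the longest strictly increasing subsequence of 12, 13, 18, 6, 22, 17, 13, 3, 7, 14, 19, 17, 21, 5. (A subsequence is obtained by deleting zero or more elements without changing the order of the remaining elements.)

5

Let dp[i] be the longest increasing subsequence ending at position i. Then dp = [1, 2, 3, 1, 4, 3, 2, 1, 2, 3, 4, 4, 5, 2].
The maximum is 5; one witness is 12, 13, 18, 19, 21 at positions 1,2,3,11,13.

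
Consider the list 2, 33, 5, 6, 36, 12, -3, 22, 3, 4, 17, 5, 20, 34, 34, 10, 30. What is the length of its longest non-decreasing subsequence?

8

Let dp[i] be the longest non-decreasing subsequence ending at position i. Then dp = [1, 2, 2, 3, 4, 4, 1, 5, 2, 3, 5, 4, 6, 7, 8, 5, 7].
The maximum is 8; one witness is 2, 5, 6, 12, 17, 20, 34, 34 at positions 1,3,4,6,11,13,14,15.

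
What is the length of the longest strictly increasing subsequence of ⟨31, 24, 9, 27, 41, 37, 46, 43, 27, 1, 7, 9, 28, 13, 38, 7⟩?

5

One longest increasing subsequence is 1, 7, 9, 28, 38 (positions 10,11,12,13,15), of length 5; no longer one exists.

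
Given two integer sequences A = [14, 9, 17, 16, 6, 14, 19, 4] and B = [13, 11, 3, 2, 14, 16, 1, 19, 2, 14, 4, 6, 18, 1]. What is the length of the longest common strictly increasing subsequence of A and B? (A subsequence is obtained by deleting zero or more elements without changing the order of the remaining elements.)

For each value that appears in both, track the longest common increasing run ending there.
The best achievable length is 3; one witness is 14, 16, 19 (A-positions 1,4,7, B-positions 5,6,8).

3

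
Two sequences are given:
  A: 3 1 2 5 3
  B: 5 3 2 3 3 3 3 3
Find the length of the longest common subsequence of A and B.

A longest common subsequence is 3, 2, 3 (length 3); the LCS DP confirms no longer common subsequence exists.

3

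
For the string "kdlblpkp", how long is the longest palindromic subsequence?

One longest palindromic subsequence is klblk (positions 1,3,4,5,7); it reads the same forward and backward, and the interval DP gives dp[1][8] = 5.

5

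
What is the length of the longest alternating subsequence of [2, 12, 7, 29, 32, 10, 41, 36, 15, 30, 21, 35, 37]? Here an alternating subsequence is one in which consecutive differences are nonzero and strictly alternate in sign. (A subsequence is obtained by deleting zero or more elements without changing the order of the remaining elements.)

Track the best alternating length ending on an up-step vs a down-step at each position: up/down = 1/1, 2/1, 2/3, 4/1, 4/1, 4/5, 6/1, 6/7, 6/7, 8/7, 8/9, 10/7, 10/7.
The maximum over both is 10; one such subsequence is 2, 12, 7, 29, 10, 41, 15, 30, 21, 35.

10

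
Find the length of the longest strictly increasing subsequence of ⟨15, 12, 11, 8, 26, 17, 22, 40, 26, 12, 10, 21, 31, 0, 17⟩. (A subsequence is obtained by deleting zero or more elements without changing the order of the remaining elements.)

One longest increasing subsequence is 15, 17, 22, 26, 31 (positions 1,6,7,9,13), of length 5; no longer one exists.

5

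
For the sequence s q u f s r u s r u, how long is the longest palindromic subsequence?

Using dp[i][j] = 2 + dp[i+1][j−1] if the ends match, else max(dp[i+1][j], dp[i][j−1]):
dp[1][10] = 5. A witness is ursru at positions 3,6,8,9,10.

5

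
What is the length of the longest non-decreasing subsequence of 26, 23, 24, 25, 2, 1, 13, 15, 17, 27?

Let dp[i] be the longest non-decreasing subsequence ending at position i. Then dp = [1, 1, 2, 3, 1, 1, 2, 3, 4, 5].
The maximum is 5; one witness is 2, 13, 15, 17, 27 at positions 5,7,8,9,10.

5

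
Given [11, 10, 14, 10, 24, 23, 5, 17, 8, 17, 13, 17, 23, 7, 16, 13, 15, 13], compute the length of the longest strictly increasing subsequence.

5

One longest increasing subsequence is 5, 8, 13, 17, 23 (positions 7,9,11,12,13), of length 5; no longer one exists.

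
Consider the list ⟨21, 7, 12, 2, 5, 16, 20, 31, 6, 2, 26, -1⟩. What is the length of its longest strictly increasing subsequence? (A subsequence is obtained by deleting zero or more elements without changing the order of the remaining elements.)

Let dp[i] be the longest increasing subsequence ending at position i. Then dp = [1, 1, 2, 1, 2, 3, 4, 5, 3, 1, 5, 1].
The maximum is 5; one witness is 7, 12, 16, 20, 31 at positions 2,3,6,7,8.

5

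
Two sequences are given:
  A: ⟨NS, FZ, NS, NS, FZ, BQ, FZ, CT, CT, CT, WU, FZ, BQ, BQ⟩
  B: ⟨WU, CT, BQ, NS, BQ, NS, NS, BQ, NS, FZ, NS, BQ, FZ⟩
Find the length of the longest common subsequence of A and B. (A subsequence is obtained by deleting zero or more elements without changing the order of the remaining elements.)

Backtracking the LCS table gives one alignment: NS (A1,B6) → NS (A3,B7) → NS (A4,B9) → FZ (A5,B10) → BQ (A6,B12) → FZ (A12,B13).
So the longest common subsequence has length 6.

6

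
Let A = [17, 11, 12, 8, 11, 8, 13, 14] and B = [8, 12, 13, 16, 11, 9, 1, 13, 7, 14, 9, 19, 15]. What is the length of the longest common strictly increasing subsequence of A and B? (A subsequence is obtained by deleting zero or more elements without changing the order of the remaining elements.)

For each value that appears in both, track the longest common increasing run ending there.
The best achievable length is 4; one witness is 8, 11, 13, 14 (A-positions 4,5,7,8, B-positions 1,5,8,10).

4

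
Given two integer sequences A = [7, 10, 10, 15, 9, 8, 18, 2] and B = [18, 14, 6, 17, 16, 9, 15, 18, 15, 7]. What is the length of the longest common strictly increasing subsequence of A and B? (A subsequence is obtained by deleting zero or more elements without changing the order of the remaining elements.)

A longest common strictly increasing subsequence is 9, 18 (length 2); it appears in order in both A and B, and no longer such subsequence exists.

2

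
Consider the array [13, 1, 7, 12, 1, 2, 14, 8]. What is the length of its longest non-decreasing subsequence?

4

Let dp[i] be the longest non-decreasing subsequence ending at position i. Then dp = [1, 1, 2, 3, 2, 3, 4, 4].
The maximum is 4; one witness is 1, 7, 12, 14 at positions 2,3,4,7.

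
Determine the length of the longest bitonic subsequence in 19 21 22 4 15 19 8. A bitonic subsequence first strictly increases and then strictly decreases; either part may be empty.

5

One longest bitonic subsequence is 19, 21, 22, 19, 8 (positions 1,2,3,6,7): it rises to 22 then falls. Length 5 is optimal.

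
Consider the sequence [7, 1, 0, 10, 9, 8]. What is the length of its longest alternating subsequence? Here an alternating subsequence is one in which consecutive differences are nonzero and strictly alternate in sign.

4

Track the best alternating length ending on an up-step vs a down-step at each position: up/down = 1/1, 1/2, 1/2, 3/1, 3/4, 3/4.
The maximum over both is 4; one such subsequence is 7, 1, 10, 9.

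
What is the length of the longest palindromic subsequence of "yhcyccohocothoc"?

One longest palindromic subsequence is cohocohoc (positions 3,7,8,9,10,11,13,14,15); it reads the same forward and backward, and the interval DP gives dp[1][15] = 9.

9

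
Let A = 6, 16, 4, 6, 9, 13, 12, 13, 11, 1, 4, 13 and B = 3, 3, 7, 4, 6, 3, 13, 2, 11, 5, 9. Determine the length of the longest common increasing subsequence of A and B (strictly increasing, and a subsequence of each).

3

For each value that appears in both, track the longest common increasing run ending there.
The best achievable length is 3; one witness is 4, 6, 13 (A-positions 3,4,6, B-positions 4,5,7).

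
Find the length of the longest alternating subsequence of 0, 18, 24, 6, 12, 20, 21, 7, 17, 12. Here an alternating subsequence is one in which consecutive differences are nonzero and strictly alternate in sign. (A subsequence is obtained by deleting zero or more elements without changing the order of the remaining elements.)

Track the best alternating length ending on an up-step vs a down-step at each position: up/down = 1/1, 2/1, 2/1, 2/3, 4/3, 4/3, 4/3, 4/5, 6/5, 6/7.
The maximum over both is 7; one such subsequence is 0, 18, 6, 12, 7, 17, 12.

7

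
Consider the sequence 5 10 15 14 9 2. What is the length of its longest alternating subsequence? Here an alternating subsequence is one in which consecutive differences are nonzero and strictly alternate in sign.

3

A longest alternating subsequence is 5, 15, 14 (positions 1,3,4); its 2 consecutive differences strictly alternate in sign, and length 3 is optimal.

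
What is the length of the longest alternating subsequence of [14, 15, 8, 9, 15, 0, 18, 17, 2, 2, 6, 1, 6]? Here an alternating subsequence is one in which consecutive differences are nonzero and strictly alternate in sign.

A longest alternating subsequence is 14, 15, 8, 9, 0, 18, 2, 6, 1, 6 (positions 1,2,3,4,6,7,9,11,12,13); its 9 consecutive differences strictly alternate in sign, and length 10 is optimal.

10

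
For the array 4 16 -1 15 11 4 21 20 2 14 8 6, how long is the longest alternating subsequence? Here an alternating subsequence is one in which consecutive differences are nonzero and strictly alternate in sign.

Track the best alternating length ending on an up-step vs a down-step at each position: up/down = 1/1, 2/1, 1/3, 4/3, 4/5, 4/5, 6/1, 6/7, 4/7, 8/7, 8/9, 8/9.
The maximum over both is 9; one such subsequence is 4, 16, -1, 15, 11, 21, 2, 14, 8.

9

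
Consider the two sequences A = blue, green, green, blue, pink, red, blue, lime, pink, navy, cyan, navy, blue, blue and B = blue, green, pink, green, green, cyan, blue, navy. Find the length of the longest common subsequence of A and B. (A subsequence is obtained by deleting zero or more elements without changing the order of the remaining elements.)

5

Backtracking the LCS table gives one alignment: blue (A1,B1) → green (A2,B4) → green (A3,B5) → blue (A7,B7) → navy (A12,B8).
So the longest common subsequence has length 5.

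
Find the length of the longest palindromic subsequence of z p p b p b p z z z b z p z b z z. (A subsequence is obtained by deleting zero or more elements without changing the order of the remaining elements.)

Using dp[i][j] = 2 + dp[i+1][j−1] if the ends match, else max(dp[i+1][j], dp[i][j−1]):
dp[1][17] = 11. A witness is zbpbzzzbpbz at positions 1,4,5,6,8,9,10,11,13,15,17.

11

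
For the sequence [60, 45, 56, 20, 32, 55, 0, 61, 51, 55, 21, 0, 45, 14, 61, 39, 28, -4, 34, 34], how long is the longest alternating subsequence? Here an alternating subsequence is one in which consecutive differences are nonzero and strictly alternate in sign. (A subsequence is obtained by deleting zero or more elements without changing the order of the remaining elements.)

15

Track the best alternating length ending on an up-step vs a down-step at each position: up/down = 1/1, 1/2, 3/2, 1/4, 5/4, 5/4, 1/6, 7/1, 7/8, 9/8, 7/10, 1/10, 11/10, 11/12, 13/1, 13/14, 13/14, 1/14, 15/14, 15/14.
The maximum over both is 15; one such subsequence is 60, 45, 56, 20, 32, 0, 61, 51, 55, 21, 45, 14, 61, 28, 34.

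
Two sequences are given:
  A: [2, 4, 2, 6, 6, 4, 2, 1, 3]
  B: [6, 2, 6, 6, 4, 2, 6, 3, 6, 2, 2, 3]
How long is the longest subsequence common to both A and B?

7

A longest common subsequence is 2, 4, 2, 6, 6, 2, 3 (length 7); the LCS DP confirms no longer common subsequence exists.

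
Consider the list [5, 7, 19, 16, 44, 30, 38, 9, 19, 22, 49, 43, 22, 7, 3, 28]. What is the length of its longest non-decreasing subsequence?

Scanning left to right, the best length ending at each element is: 5→1, 7→2, 19→3, 16→3, 44→4, 30→4, 38→5, 9→3, 19→4, 22→5, 49→6, 43→6, 22→6, 7→3, 3→1, 28→7.
So the longest non-decreasing subsequence has length 7, e.g. 5, 7, 19, 19, 22, 22, 28.

7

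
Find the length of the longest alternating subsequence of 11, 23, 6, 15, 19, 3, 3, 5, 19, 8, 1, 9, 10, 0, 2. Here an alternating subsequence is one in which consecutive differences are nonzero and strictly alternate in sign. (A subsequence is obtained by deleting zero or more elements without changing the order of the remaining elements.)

Track the best alternating length ending on an up-step vs a down-step at each position: up/down = 1/1, 2/1, 1/3, 4/3, 4/3, 1/5, 1/5, 6/5, 6/3, 6/7, 1/7, 8/7, 8/7, 1/9, 10/9.
The maximum over both is 10; one such subsequence is 11, 23, 6, 15, 3, 19, 8, 9, 0, 2.

10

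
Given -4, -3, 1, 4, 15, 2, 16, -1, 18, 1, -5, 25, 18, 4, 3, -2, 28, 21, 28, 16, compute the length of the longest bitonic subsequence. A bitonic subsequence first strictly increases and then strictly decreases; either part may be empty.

Let inc[i] be the LIS ending at i and dec[i] the longest strictly decreasing subsequence starting at i. inc = [1, 2, 3, 4, 5, 4, 6, 3, 7, 4, 1, 8, 7, 5, 5, 3, 9, 8, 9, 6], dec = [2, 2, 3, 4, 4, 3, 4, 2, 4, 2, 1, 5, 4, 3, 2, 1, 3, 2, 2, 1].
max_i inc[i]+dec[i]−1 = 12, with one witness -4, -3, 1, 4, 15, 16, 18, 25, 18, 4, 3, -2.

12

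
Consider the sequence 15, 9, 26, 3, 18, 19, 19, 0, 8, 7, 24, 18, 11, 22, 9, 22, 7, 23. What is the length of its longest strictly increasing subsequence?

One longest increasing subsequence is 15, 18, 19, 22, 23 (positions 1,5,6,14,18), of length 5; no longer one exists.

5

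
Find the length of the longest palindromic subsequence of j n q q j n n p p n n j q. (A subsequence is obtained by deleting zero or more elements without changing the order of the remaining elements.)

Using dp[i][j] = 2 + dp[i+1][j−1] if the ends match, else max(dp[i+1][j], dp[i][j−1]):
dp[1][13] = 10. A witness is qjnnppnnjq at positions 3,5,6,7,8,9,10,11,12,13.

10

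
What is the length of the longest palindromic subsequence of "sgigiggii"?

Using dp[i][j] = 2 + dp[i+1][j−1] if the ends match, else max(dp[i+1][j], dp[i][j−1]):
dp[1][9] = 6. A witness is iiggii at positions 3,5,6,7,8,9.

6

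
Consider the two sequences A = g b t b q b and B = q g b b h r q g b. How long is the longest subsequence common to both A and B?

Backtracking the LCS table gives one alignment: g (A1,B2) → b (A2,B3) → b (A4,B4) → q (A5,B7) → b (A6,B9).
So the longest common subsequence has length 5.

5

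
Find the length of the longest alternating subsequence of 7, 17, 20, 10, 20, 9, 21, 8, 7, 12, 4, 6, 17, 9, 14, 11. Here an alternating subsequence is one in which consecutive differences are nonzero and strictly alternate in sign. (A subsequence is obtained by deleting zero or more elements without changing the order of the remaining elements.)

13

Track the best alternating length ending on an up-step vs a down-step at each position: up/down = 1/1, 2/1, 2/1, 2/3, 4/1, 2/5, 6/1, 2/7, 1/7, 8/7, 1/9, 10/9, 10/7, 10/11, 12/11, 12/13.
The maximum over both is 13; one such subsequence is 7, 17, 10, 20, 9, 21, 8, 12, 4, 17, 9, 14, 11.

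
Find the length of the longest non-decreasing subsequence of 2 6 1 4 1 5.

Let dp[i] be the longest non-decreasing subsequence ending at position i. Then dp = [1, 2, 1, 2, 2, 3].
The maximum is 3; one witness is 2, 4, 5 at positions 1,4,6.

3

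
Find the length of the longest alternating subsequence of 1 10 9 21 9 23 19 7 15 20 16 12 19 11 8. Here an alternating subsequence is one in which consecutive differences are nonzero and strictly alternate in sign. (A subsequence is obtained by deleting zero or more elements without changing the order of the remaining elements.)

11

Track the best alternating length ending on an up-step vs a down-step at each position: up/down = 1/1, 2/1, 2/3, 4/1, 2/5, 6/1, 6/7, 2/7, 8/7, 8/7, 8/9, 8/9, 10/9, 8/11, 8/11.
The maximum over both is 11; one such subsequence is 1, 10, 9, 21, 9, 23, 19, 20, 16, 19, 11.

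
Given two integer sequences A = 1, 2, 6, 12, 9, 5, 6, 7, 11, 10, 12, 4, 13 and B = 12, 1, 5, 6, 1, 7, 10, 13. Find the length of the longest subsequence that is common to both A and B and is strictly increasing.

6

A longest common strictly increasing subsequence is 1, 5, 6, 7, 10, 13 (length 6); it appears in order in both A and B, and no longer such subsequence exists.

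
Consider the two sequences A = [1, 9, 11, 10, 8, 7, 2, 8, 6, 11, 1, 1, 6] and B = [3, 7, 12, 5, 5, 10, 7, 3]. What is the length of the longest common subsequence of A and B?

A longest common subsequence is 10, 7 (length 2); the LCS DP confirms no longer common subsequence exists.

2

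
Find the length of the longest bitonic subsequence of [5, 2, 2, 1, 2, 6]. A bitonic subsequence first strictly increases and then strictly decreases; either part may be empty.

3

Let inc[i] be the LIS ending at i and dec[i] the longest strictly decreasing subsequence starting at i. inc = [1, 1, 1, 1, 2, 3], dec = [3, 2, 2, 1, 1, 1].
max_i inc[i]+dec[i]−1 = 3, with one witness 5, 2, 1.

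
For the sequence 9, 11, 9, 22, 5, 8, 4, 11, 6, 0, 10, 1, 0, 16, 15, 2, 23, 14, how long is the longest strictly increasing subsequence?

One longest increasing subsequence is 5, 8, 11, 16, 23 (positions 5,6,8,14,17), of length 5; no longer one exists.

5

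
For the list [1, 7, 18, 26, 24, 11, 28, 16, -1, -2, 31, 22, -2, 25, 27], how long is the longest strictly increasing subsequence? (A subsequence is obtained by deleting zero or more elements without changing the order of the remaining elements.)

One longest increasing subsequence is 1, 7, 11, 16, 22, 25, 27 (positions 1,2,6,8,12,14,15), of length 7; no longer one exists.

7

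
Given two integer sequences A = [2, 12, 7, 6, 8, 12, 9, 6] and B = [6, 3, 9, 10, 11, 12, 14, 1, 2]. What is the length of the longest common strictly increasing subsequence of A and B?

For each value that appears in both, track the longest common increasing run ending there.
The best achievable length is 2; one witness is 6, 9 (A-positions 4,7, B-positions 1,3).

2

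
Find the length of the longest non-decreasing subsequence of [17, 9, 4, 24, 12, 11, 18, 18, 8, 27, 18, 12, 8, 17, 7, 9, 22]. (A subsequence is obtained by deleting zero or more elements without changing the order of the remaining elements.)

6

One longest non-decreasing subsequence is 9, 12, 18, 18, 18, 22 (positions 2,5,7,8,11,17), of length 6; no longer one exists.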